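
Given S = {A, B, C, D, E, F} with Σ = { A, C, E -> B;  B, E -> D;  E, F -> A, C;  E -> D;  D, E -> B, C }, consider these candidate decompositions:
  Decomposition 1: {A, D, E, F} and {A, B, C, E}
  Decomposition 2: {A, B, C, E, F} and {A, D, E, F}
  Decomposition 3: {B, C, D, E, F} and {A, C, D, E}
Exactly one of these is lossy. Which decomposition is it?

Decomposition 3

Decomposition 1: common = {A, E}, closure = {A, B, C, D, E} → lossless.
Decomposition 2: common = {A, E, F}, closure = {A, B, C, D, E, F} → lossless.
Decomposition 3: common = {C, D, E}, closure = {B, C, D, E} → lossy.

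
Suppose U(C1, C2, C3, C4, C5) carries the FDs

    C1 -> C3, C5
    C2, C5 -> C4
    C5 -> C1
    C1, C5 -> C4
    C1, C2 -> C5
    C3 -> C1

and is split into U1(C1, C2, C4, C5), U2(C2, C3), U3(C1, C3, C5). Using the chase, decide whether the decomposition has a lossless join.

Chase test. Columns are C1, C2, C3, C4, C5; row i has aⱼ where attribute j ∈ Ui, else bᵢⱼ.
Initial tableau (one row per fragment):
  row 1: a1 a2 b13 a4 a5
  row 2: b21 a2 a3 b24 b25
  row 3: a1 b32 a3 b34 a5
Rows 1 and 3 agree on C1; apply C1→C3, C5 and equate their C3, C5 entries.
Rows 1 and 3 agree on C1, C5; apply C1, C5→C4 and equate their C4 entries.
Rows 1 and 2 agree on C3; apply C3→C1 and equate their C1 entries.
Rows 1 and 2 agree on C1; apply C1→C3, C5 and equate their C3, C5 entries.
Rows 1 and 2 agree on C2, C5; apply C2, C5→C4 and equate their C4 entries.
Row 1 is now all distinguished symbols — the join is lossless.

Yes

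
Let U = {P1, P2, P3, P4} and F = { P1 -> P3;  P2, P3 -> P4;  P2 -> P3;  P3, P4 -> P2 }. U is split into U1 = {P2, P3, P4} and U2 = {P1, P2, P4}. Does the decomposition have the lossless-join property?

Common attributes: U1 ∩ U2 = {P2, P4}.
Closure of {P2, P4}: P2 → P3 applies, adding P3. So (P2, P4)⁺ = {P2, P3, P4}.
This closure contains every attribute of U1, so U1 ∩ U2 → U1. The join is lossless.

Yes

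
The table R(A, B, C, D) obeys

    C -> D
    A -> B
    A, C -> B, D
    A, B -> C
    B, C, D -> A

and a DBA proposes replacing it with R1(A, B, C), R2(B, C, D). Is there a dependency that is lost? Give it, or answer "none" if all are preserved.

none

C → D lies within R2.
A → B lies within R1.
A, C → B, D: restricted closure across fragments reaches B, D.
A, B → C lies within R1.
B, C, D → A: restricted closure across fragments reaches A.
Every dependency is enforceable on the fragments, so the decomposition is dependency-preserving.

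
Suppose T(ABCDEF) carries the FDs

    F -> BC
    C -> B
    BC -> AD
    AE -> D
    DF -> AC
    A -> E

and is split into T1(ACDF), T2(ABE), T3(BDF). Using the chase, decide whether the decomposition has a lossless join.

Chase test. Columns are ABCDEF; row i has aⱼ where attribute j ∈ Ti, else bᵢⱼ.
Initial tableau (one row per fragment):
  row 1: a1 b12 a3 a4 b15 a6
  row 2: a1 a2 b23 b24 a5 b26
  row 3: b31 a2 b33 a4 b35 a6
Rows 1 and 3 agree on F; apply F→BC and equate their BC entries.
Rows 1 and 3 agree on BC; apply BC→AD and equate their AD entries.
Rows 1 and 2 agree on A; apply A→E and equate their E entries.
Rows 1 and 3 agree on A; apply A→E and equate their E entries.
Rows 1 and 2 agree on AE; apply AE→D and equate their D entries.
Row 1 is now all distinguished symbols — the join is lossless.

Yes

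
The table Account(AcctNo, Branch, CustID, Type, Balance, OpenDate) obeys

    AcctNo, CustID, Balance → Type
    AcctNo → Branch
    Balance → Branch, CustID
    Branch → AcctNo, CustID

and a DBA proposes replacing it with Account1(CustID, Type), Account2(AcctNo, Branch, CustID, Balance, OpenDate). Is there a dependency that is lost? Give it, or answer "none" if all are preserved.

Check AcctNo, CustID, Balance → Type: no single fragment contains all of {AcctNo, CustID, Type, Balance}, and the restricted closure of {AcctNo, CustID, Balance} across the fragments never reaches {Type}.
AcctNo → Branch is preserved.
Balance → Branch, CustID is preserved.
Branch → AcctNo, CustID is preserved.

AcctNo, CustID, Balance → Type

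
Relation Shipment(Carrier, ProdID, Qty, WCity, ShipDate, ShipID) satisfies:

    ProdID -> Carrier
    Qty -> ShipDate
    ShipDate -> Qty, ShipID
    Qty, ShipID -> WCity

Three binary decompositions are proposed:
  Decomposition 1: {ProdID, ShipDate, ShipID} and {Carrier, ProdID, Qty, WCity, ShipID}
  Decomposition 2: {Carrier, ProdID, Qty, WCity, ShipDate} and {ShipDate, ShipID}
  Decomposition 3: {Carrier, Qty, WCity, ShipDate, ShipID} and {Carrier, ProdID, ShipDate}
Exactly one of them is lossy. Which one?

Decomposition 1

Decomposition 1: common = {ProdID, ShipID}, closure = {Carrier, ProdID, ShipID} → lossy.
Decomposition 2: common = {ShipDate}, closure = {Qty, WCity, ShipDate, ShipID} → lossless.
Decomposition 3: common = {Carrier, ShipDate}, closure = {Carrier, Qty, WCity, ShipDate, ShipID} → lossless.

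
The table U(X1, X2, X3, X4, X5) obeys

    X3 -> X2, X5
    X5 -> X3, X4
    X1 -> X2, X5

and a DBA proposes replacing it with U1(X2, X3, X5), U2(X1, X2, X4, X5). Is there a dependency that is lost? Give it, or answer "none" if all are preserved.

X3 → X2, X5 lies within U1.
X5 → X3, X4: restricted closure across fragments reaches X3, X4.
X1 → X2, X5 lies within U2.
Every dependency is enforceable on the fragments, so the decomposition is dependency-preserving.

none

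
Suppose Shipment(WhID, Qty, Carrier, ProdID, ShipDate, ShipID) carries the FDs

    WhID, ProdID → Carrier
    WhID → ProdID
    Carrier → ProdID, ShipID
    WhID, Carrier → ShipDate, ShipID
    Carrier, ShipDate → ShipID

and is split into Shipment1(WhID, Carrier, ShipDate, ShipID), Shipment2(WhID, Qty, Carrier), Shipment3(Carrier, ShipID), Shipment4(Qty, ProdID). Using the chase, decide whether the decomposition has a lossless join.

No

Chase test. Columns are WhID, Qty, Carrier, ProdID, ShipDate, ShipID; row i has aⱼ where attribute j ∈ Shipmenti, else bᵢⱼ.
Initial tableau (one row per fragment):
  row 1: a1 b12 a3 b14 a5 a6
  row 2: a1 a2 a3 b24 b25 b26
  row 3: b31 b32 a3 b34 b35 a6
  row 4: b41 a2 b43 a4 b45 b46
Rows 1 and 2 agree on WhID; apply WhID→ProdID and equate their ProdID entries.
Rows 1 and 2 agree on Carrier; apply Carrier→ProdID, ShipID and equate their ProdID, ShipID entries.
Rows 1 and 3 agree on Carrier; apply Carrier→ProdID, ShipID and equate their ProdID, ShipID entries.
Rows 1 and 2 agree on WhID, Carrier; apply WhID, Carrier→ShipDate, ShipID and equate their ShipDate, ShipID entries.
No row becomes fully distinguished — the join is lossy.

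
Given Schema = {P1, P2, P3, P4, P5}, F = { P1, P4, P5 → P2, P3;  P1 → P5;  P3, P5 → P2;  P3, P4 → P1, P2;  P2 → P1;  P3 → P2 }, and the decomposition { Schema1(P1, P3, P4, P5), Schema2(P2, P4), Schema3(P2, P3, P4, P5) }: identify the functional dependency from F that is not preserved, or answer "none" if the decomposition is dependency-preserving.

Check P2 → P1: no single fragment contains all of {P1, P2}, and the restricted closure of {P2} across the fragments never reaches {P1}.
P1, P4, P5 → P2, P3 is preserved.
P1 → P5 is preserved.
P3, P5 → P2 is preserved.
P3, P4 → P1, P2 is preserved.
P3 → P2 is preserved.

P2 → P1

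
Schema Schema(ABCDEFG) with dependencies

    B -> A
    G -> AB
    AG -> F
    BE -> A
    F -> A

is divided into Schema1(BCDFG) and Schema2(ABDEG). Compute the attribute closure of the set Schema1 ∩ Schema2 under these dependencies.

ABDFG

Schema1 ∩ Schema2 = {BDG}.
B → A applies, adding A
AG → F applies, adding F
Closure: {ABDFG}.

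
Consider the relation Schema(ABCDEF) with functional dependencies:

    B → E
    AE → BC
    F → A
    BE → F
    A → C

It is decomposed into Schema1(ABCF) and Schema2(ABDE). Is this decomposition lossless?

Common attributes: Schema1 ∩ Schema2 = {AB}.
Closure of {AB}: B → E applies, adding E; AE → BC applies, adding C; BE → F applies, adding F. So (AB)⁺ = {ABCEF}.
This closure contains every attribute of Schema1, so Schema1 ∩ Schema2 → Schema1. The join is lossless.

Yes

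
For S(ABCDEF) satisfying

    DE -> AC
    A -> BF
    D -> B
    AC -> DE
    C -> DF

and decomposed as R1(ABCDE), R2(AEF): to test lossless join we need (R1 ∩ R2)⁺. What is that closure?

ABEF

R1 ∩ R2 = {AE}.
A → BF applies, adding BF
Closure: {ABEF}.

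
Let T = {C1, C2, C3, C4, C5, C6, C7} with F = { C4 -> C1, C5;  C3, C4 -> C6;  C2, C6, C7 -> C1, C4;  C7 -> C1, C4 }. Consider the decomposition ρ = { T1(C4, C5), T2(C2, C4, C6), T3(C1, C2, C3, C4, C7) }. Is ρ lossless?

No

Chase test. Columns are C1, C2, C3, C4, C5, C6, C7; row i has aⱼ where attribute j ∈ Ti, else bᵢⱼ.
Initial tableau (one row per fragment):
  row 1: b11 b12 b13 a4 a5 b16 b17
  row 2: b21 a2 b23 a4 b25 a6 b27
  row 3: a1 a2 a3 a4 b35 b36 a7
Rows 1 and 2 agree on C4; apply C4→C1, C5 and equate their C1, C5 entries.
Rows 1 and 3 agree on C4; apply C4→C1, C5 and equate their C1, C5 entries.
No row becomes fully distinguished — the join is lossy.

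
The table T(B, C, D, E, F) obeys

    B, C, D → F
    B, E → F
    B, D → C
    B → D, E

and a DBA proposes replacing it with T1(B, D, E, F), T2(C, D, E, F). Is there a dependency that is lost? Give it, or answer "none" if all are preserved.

Check B, D → C: no single fragment contains all of {B, C, D}, and the restricted closure of {B, D} across the fragments never reaches {C}.
B, C, D → F is preserved.
B, E → F is preserved.
B → D, E is preserved.

B, D → C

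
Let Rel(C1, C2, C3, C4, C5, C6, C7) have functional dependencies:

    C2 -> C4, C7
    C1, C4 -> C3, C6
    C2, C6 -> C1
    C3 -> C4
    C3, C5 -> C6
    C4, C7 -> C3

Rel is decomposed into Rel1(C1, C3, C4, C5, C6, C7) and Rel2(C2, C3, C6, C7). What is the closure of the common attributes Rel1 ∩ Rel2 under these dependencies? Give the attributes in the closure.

C3, C4, C6, C7

Rel1 ∩ Rel2 = {C3, C6, C7}.
C3 → C4 applies, adding C4
Closure: {C3, C4, C6, C7}.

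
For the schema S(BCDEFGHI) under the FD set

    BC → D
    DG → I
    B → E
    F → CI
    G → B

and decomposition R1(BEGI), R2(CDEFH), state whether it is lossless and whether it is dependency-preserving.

Lossless test: (E)⁺ = {E}, which is a superkey of neither fragment — lossy.
Dependency preservation: the restricted closure of {BC} across the fragments never reaches {D}, so BC → D cannot be enforced without a join — not preserved.

lossy and not dependency-preserving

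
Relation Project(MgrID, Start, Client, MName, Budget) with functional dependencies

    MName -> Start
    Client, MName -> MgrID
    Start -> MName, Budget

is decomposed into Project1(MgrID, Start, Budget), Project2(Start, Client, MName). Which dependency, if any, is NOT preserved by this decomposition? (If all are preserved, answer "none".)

Check Client, MName → MgrID: no single fragment contains all of {MgrID, Client, MName}, and the restricted closure of {Client, MName} across the fragments never reaches {MgrID}.
MName → Start is preserved.
Start → MName, Budget is preserved.

Client, MName -> MgrID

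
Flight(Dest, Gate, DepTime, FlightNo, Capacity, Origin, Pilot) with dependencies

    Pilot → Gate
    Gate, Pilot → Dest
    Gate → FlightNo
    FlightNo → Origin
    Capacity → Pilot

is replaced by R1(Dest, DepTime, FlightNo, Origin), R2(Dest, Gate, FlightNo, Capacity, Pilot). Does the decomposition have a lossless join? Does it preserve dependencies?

lossy but dependency-preserving

Lossless test: (Dest, FlightNo)⁺ = {Dest, FlightNo, Origin}, which is a superkey of neither fragment — lossy.
Dependency preservation: every FD's attributes lie within a single fragment, so each can be enforced locally — preserved.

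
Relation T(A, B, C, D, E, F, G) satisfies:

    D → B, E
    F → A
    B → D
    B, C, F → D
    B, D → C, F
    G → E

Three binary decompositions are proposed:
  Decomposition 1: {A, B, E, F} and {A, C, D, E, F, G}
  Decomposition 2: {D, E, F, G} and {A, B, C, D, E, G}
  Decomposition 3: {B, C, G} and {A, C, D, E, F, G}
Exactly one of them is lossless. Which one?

Decomposition 1: common = {A, E, F}, closure = {A, E, F} → lossy.
Decomposition 2: common = {D, E, G}, closure = {A, B, C, D, E, F, G} → lossless.
Decomposition 3: common = {C, G}, closure = {C, E, G} → lossy.

Decomposition 2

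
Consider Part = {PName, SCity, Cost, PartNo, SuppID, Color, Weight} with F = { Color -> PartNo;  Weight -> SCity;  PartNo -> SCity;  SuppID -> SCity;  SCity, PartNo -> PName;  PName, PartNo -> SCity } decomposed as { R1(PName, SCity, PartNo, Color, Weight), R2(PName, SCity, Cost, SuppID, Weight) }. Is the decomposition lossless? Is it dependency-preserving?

lossy but dependency-preserving

Lossless test: (PName, SCity, Weight)⁺ = {PName, SCity, Weight}, which is a superkey of neither fragment — lossy.
Dependency preservation: every FD's attributes lie within a single fragment, so each can be enforced locally — preserved.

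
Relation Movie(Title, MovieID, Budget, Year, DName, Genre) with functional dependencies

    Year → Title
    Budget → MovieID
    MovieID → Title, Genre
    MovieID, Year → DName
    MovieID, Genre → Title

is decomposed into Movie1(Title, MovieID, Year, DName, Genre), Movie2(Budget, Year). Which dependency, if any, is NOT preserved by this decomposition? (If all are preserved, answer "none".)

Budget → MovieID

Check Budget → MovieID: no single fragment contains all of {MovieID, Budget}, and the restricted closure of {Budget} across the fragments never reaches {MovieID}.
Year → Title is preserved.
MovieID → Title, Genre is preserved.
MovieID, Year → DName is preserved.
MovieID, Genre → Title is preserved.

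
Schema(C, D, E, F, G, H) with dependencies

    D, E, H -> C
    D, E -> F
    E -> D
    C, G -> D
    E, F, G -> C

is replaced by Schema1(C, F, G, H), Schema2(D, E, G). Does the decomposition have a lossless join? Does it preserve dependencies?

Lossless test: (G)⁺ = {G}, which is a superkey of neither fragment — lossy.
Dependency preservation: the restricted closure of {D, E, H} across the fragments never reaches {C}, so D, E, H → C cannot be enforced without a join — not preserved.

lossy and not dependency-preserving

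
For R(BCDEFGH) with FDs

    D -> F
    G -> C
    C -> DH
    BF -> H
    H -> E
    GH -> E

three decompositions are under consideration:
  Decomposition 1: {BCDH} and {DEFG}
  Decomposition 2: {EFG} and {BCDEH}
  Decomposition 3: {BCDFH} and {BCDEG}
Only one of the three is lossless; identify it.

Decomposition 3

Decomposition 1: common = {D}, closure = {DF} → lossy.
Decomposition 2: common = {E}, closure = {E} → lossy.
Decomposition 3: common = {BCD}, closure = {BCDEFH} → lossless.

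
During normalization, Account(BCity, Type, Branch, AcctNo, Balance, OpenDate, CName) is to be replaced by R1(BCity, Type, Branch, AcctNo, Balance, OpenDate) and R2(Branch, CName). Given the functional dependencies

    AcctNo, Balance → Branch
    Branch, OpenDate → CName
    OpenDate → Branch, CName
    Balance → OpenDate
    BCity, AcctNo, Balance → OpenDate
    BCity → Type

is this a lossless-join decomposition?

Common attributes: R1 ∩ R2 = {Branch}.
No dependency enlarges {Branch}, so (Branch)⁺ = {Branch}.
The closure contains neither all of R1 = {BCity, Type, Branch, AcctNo, Balance, OpenDate} nor all of R2 = {Branch, CName}, so the common attributes are not a superkey of either fragment. The join is lossy.

No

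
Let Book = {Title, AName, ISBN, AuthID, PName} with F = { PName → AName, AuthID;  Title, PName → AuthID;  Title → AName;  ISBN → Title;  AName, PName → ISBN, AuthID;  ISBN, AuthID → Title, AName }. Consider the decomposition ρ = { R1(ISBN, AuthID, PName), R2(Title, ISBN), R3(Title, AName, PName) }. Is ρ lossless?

Yes

Chase test. Columns are Title, AName, ISBN, AuthID, PName; row i has aⱼ where attribute j ∈ Ri, else bᵢⱼ.
Initial tableau (one row per fragment):
  row 1: b11 b12 a3 a4 a5
  row 2: a1 b22 a3 b24 b25
  row 3: a1 a2 b33 b34 a5
Rows 1 and 3 agree on PName; apply PName→AName, AuthID and equate their AName, AuthID entries.
Rows 2 and 3 agree on Title; apply Title→AName and equate their AName entries.
Rows 1 and 2 agree on ISBN; apply ISBN→Title and equate their Title entries.
Rows 1 and 3 agree on AName, PName; apply AName, PName→ISBN, AuthID and equate their ISBN, AuthID entries.
Row 1 is now all distinguished symbols — the join is lossless.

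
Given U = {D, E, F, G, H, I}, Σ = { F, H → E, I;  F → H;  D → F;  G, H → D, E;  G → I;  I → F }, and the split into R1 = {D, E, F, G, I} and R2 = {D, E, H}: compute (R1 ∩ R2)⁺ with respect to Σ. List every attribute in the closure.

D, E, F, H, I

R1 ∩ R2 = {D, E}.
D → F applies, adding F
F → H applies, adding H
F, H → E, I applies, adding I
Closure: {D, E, F, H, I}.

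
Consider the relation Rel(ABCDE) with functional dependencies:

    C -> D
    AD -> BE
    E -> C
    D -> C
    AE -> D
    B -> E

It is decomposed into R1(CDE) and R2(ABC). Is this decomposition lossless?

Common attributes: R1 ∩ R2 = {C}.
Closure of {C}: C → D applies, adding D. So (C)⁺ = {CD}.
The closure contains neither all of R1 = {CDE} nor all of R2 = {ABC}, so the common attributes are not a superkey of either fragment. The join is lossy.

No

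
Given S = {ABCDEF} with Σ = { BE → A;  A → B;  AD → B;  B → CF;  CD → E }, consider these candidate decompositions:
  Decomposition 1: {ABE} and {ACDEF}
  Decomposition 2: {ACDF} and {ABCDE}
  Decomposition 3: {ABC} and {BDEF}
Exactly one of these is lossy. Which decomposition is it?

Decomposition 1: common = {AE}, closure = {ABCEF} → lossless.
Decomposition 2: common = {ACD}, closure = {ABCDEF} → lossless.
Decomposition 3: common = {B}, closure = {BCF} → lossy.

Decomposition 3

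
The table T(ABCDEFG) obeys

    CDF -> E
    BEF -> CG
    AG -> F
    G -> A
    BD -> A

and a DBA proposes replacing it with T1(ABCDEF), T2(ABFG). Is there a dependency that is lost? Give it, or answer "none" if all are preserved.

Check BEF → CG: no single fragment contains all of {BCEFG}, and the restricted closure of {BEF} across the fragments never reaches {CG}.
CDF → E is preserved.
AG → F is preserved.
G → A is preserved.
BD → A is preserved.

BEF -> CG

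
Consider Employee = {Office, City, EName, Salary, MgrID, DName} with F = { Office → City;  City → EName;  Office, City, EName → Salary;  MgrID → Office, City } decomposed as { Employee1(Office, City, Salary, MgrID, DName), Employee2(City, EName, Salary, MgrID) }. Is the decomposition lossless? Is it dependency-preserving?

Lossless test: (City, Salary, MgrID)⁺ = {Office, City, EName, Salary, MgrID}, which contains all of one fragment — lossless.
Dependency preservation: Office, City, EName → Salary is not contained in any single fragment, but the restricted closure of its left-hand side across the fragments still reaches the right-hand side; the remaining FDs each lie inside some fragment. All dependencies are preserved.

lossless and dependency-preserving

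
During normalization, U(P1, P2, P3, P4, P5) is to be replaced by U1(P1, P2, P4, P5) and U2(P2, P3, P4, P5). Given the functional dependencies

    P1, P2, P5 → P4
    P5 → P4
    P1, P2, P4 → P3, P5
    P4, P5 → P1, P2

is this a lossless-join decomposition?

Yes

Common attributes: U1 ∩ U2 = {P2, P4, P5}.
Closure of {P2, P4, P5}: P4, P5 → P1, P2 applies, adding P1; P1, P2, P4 → P3, P5 applies, adding P3. So (P2, P4, P5)⁺ = {P1, P2, P3, P4, P5}.
This closure contains every attribute of U1, so U1 ∩ U2 → U1. The join is lossless.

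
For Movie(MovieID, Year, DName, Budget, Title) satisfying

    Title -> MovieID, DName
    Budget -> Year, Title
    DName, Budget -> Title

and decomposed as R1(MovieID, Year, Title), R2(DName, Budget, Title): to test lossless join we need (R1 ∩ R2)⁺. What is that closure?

MovieID, DName, Title

R1 ∩ R2 = {Title}.
Title → MovieID, DName applies, adding MovieID, DName
Closure: {MovieID, DName, Title}.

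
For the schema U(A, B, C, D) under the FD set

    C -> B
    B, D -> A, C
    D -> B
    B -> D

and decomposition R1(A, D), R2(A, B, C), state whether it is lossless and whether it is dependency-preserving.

Lossless test: (A)⁺ = {A}, which is a superkey of neither fragment — lossy.
Dependency preservation: the restricted closure of {D} across the fragments never reaches {B}, so D → B cannot be enforced without a join — not preserved.

lossy and not dependency-preserving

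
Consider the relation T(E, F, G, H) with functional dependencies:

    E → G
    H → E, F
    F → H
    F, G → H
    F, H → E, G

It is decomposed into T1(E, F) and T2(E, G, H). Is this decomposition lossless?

No

Common attributes: T1 ∩ T2 = {E}.
Closure of {E}: E → G applies, adding G. So (E)⁺ = {E, G}.
The closure contains neither all of T1 = {E, F} nor all of T2 = {E, G, H}, so the common attributes are not a superkey of either fragment. The join is lossy.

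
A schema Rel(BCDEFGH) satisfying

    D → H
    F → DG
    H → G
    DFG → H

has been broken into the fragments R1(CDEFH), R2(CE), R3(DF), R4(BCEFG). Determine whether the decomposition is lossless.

Yes

Chase test. Columns are BCDEFGH; row i has aⱼ where attribute j ∈ Ri, else bᵢⱼ.
Initial tableau (one row per fragment):
  row 1: b11 a2 a3 a4 a5 b16 a7
  row 2: b21 a2 b23 a4 b25 b26 b27
  row 3: b31 b32 a3 b34 a5 b36 b37
  row 4: a1 a2 b43 a4 a5 a6 b47
Rows 1 and 3 agree on D; apply D→H and equate their H entries.
Rows 1 and 3 agree on F; apply F→DG and equate their DG entries.
Rows 1 and 4 agree on F; apply F→DG and equate their DG entries.
Rows 1 and 4 agree on DFG; apply DFG→H and equate their H entries.
Row 4 is now all distinguished symbols — the join is lossless.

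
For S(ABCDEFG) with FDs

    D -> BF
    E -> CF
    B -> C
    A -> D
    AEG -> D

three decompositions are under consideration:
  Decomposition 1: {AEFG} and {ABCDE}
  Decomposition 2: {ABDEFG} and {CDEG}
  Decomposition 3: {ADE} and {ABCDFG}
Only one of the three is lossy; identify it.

Decomposition 1: common = {AE}, closure = {ABCDEF} → lossless.
Decomposition 2: common = {DEG}, closure = {BCDEFG} → lossless.
Decomposition 3: common = {AD}, closure = {ABCDF} → lossy.

Decomposition 3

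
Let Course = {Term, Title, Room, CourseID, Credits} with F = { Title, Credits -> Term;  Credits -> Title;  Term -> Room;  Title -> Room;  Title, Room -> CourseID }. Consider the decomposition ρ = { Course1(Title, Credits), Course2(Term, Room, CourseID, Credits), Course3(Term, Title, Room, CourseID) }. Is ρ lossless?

Yes

Chase test. Columns are Term, Title, Room, CourseID, Credits; row i has aⱼ where attribute j ∈ Coursei, else bᵢⱼ.
Initial tableau (one row per fragment):
  row 1: b11 a2 b13 b14 a5
  row 2: a1 b22 a3 a4 a5
  row 3: a1 a2 a3 a4 b35
Rows 1 and 2 agree on Credits; apply Credits→Title and equate their Title entries.
Rows 1 and 2 agree on Title; apply Title→Room and equate their Room entries.
Rows 1 and 2 agree on Title, Room; apply Title, Room→CourseID and equate their CourseID entries.
Rows 1 and 2 agree on Title, Credits; apply Title, Credits→Term and equate their Term entries.
Row 1 is now all distinguished symbols — the join is lossless.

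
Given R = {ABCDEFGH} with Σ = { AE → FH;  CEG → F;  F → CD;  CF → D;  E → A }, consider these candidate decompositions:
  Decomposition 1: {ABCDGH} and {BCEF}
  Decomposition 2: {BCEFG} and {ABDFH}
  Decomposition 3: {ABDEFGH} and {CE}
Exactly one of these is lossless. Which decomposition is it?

Decomposition 1: common = {BC}, closure = {BC} → lossy.
Decomposition 2: common = {BF}, closure = {BCDF} → lossy.
Decomposition 3: common = {E}, closure = {ACDEFH} → lossless.

Decomposition 3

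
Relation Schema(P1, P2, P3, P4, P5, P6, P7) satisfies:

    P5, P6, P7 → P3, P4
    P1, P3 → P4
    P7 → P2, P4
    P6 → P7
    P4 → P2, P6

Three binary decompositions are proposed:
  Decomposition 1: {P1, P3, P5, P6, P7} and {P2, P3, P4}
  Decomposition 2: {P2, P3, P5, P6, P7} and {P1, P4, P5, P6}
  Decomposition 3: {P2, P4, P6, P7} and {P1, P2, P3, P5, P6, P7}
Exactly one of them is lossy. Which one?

Decomposition 1

Decomposition 1: common = {P3}, closure = {P3} → lossy.
Decomposition 2: common = {P5, P6}, closure = {P2, P3, P4, P5, P6, P7} → lossless.
Decomposition 3: common = {P2, P6, P7}, closure = {P2, P4, P6, P7} → lossless.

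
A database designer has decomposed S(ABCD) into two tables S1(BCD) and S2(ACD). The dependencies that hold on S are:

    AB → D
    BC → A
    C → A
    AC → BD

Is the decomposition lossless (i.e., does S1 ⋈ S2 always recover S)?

Common attributes: S1 ∩ S2 = {CD}.
Closure of {CD}: C → A applies, adding A; AC → BD applies, adding B. So (CD)⁺ = {ABCD}.
This closure contains every attribute of S1, so S1 ∩ S2 → S1. The join is lossless.

Yes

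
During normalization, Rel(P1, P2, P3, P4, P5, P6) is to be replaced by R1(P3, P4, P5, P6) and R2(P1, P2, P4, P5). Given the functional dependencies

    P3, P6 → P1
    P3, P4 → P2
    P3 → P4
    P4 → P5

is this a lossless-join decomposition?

No

Common attributes: R1 ∩ R2 = {P4, P5}.
No dependency enlarges {P4, P5}, so (P4, P5)⁺ = {P4, P5}.
The closure contains neither all of R1 = {P3, P4, P5, P6} nor all of R2 = {P1, P2, P4, P5}, so the common attributes are not a superkey of either fragment. The join is lossy.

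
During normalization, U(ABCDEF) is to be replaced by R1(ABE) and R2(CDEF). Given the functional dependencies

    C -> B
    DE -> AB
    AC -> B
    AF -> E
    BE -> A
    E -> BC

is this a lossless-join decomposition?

Common attributes: R1 ∩ R2 = {E}.
Closure of {E}: E → BC applies, adding BC; BE → A applies, adding A. So (E)⁺ = {ABCE}.
This closure contains every attribute of R1, so R1 ∩ R2 → R1. The join is lossless.

Yes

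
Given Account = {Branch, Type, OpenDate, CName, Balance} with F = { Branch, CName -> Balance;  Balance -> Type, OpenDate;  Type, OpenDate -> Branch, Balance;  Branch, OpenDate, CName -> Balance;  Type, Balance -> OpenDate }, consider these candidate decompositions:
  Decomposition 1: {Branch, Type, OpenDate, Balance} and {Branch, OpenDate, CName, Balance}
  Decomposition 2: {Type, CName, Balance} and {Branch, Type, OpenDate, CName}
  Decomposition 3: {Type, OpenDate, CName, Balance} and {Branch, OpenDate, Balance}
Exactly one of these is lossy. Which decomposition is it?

Decomposition 1: common = {Branch, OpenDate, Balance}, closure = {Branch, Type, OpenDate, Balance} → lossless.
Decomposition 2: common = {Type, CName}, closure = {Type, CName} → lossy.
Decomposition 3: common = {OpenDate, Balance}, closure = {Branch, Type, OpenDate, Balance} → lossless.

Decomposition 2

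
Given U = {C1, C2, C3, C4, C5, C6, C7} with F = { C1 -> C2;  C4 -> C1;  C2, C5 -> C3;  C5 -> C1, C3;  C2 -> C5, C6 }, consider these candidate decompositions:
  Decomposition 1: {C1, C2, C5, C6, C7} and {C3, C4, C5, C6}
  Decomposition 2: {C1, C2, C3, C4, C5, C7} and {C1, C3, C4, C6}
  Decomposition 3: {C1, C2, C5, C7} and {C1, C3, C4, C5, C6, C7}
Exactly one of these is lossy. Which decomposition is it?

Decomposition 1: common = {C5, C6}, closure = {C1, C2, C3, C5, C6} → lossy.
Decomposition 2: common = {C1, C3, C4}, closure = {C1, C2, C3, C4, C5, C6} → lossless.
Decomposition 3: common = {C1, C5, C7}, closure = {C1, C2, C3, C5, C6, C7} → lossless.

Decomposition 1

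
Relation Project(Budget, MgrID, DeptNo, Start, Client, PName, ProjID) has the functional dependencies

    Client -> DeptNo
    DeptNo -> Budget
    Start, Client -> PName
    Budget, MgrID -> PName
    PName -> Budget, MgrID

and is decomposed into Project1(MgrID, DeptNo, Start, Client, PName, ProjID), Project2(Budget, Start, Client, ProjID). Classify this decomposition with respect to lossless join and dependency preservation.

Lossless test: (Start, Client, ProjID)⁺ = {Budget, MgrID, DeptNo, Start, Client, PName, ProjID}, which contains all of one fragment — lossless.
Dependency preservation: the restricted closure of {DeptNo} across the fragments never reaches {Budget}, so DeptNo → Budget cannot be enforced without a join — not preserved.

lossless but not dependency-preserving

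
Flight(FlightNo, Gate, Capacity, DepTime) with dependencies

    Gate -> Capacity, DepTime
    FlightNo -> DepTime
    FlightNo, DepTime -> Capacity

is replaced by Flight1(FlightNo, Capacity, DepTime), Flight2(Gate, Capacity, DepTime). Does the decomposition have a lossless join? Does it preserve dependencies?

Lossless test: (Capacity, DepTime)⁺ = {Capacity, DepTime}, which is a superkey of neither fragment — lossy.
Dependency preservation: every FD's attributes lie within a single fragment, so each can be enforced locally — preserved.

lossy but dependency-preserving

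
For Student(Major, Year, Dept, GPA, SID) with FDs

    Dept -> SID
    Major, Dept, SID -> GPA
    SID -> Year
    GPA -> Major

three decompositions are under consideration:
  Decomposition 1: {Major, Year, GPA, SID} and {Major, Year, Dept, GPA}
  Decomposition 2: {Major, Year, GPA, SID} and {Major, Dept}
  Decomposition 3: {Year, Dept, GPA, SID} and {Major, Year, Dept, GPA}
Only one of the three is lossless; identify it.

Decomposition 3

Decomposition 1: common = {Major, Year, GPA}, closure = {Major, Year, GPA} → lossy.
Decomposition 2: common = {Major}, closure = {Major} → lossy.
Decomposition 3: common = {Year, Dept, GPA}, closure = {Major, Year, Dept, GPA, SID} → lossless.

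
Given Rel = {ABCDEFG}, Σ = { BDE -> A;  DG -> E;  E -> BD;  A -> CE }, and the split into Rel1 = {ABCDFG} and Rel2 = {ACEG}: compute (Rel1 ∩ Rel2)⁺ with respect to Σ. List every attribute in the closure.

Rel1 ∩ Rel2 = {ACG}.
A → CE applies, adding E
E → BD applies, adding BD
Closure: {ABCDEG}.

ABCDEG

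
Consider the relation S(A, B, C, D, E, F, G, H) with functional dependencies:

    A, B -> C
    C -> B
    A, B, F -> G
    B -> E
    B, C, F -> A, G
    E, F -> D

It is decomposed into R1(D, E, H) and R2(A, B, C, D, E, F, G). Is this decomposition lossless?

Common attributes: R1 ∩ R2 = {D, E}.
No dependency enlarges {D, E}, so (D, E)⁺ = {D, E}.
The closure contains neither all of R1 = {D, E, H} nor all of R2 = {A, B, C, D, E, F, G}, so the common attributes are not a superkey of either fragment. The join is lossy.

No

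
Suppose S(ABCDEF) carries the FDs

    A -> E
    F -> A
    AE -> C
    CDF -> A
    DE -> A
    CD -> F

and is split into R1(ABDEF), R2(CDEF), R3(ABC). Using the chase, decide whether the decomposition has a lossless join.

Yes

Chase test. Columns are ABCDEF; row i has aⱼ where attribute j ∈ Ri, else bᵢⱼ.
Initial tableau (one row per fragment):
  row 1: a1 a2 b13 a4 a5 a6
  row 2: b21 b22 a3 a4 a5 a6
  row 3: a1 a2 a3 b34 b35 b36
Rows 1 and 3 agree on A; apply A→E and equate their E entries.
Rows 1 and 2 agree on F; apply F→A and equate their A entries.
Rows 1 and 2 agree on AE; apply AE→C and equate their C entries.
Row 1 is now all distinguished symbols — the join is lossless.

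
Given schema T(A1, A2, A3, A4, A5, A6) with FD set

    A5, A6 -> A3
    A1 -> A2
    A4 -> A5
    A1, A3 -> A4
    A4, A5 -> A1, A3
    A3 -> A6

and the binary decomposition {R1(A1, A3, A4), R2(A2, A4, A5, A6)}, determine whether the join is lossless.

Common attributes: R1 ∩ R2 = {A4}.
Closure of {A4}: A4 → A5 applies, adding A5; A4, A5 → A1, A3 applies, adding A1, A3; A3 → A6 applies, adding A6; A1 → A2 applies, adding A2. So (A4)⁺ = {A1, A2, A3, A4, A5, A6}.
This closure contains every attribute of R1, so R1 ∩ R2 → R1. The join is lossless.

Yes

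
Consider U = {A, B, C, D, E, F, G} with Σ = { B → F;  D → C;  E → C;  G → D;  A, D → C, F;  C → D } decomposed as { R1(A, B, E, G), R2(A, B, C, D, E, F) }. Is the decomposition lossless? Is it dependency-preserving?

Lossless test: (A, B, E)⁺ = {A, B, C, D, E, F}, which contains all of one fragment — lossless.
Dependency preservation: the restricted closure of {G} across the fragments never reaches {D}, so G → D cannot be enforced without a join — not preserved.

lossless but not dependency-preserving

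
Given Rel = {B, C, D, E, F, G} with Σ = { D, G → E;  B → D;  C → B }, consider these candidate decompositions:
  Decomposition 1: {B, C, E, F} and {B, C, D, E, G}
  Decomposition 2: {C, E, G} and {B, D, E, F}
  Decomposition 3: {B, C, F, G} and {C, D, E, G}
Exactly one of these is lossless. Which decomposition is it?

Decomposition 3

Decomposition 1: common = {B, C, E}, closure = {B, C, D, E} → lossy.
Decomposition 2: common = {E}, closure = {E} → lossy.
Decomposition 3: common = {C, G}, closure = {B, C, D, E, G} → lossless.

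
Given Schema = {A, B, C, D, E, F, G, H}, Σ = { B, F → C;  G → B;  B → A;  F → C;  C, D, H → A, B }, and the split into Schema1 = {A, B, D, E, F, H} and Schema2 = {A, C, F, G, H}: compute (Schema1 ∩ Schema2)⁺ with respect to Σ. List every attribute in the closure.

Schema1 ∩ Schema2 = {A, F, H}.
F → C applies, adding C
Closure: {A, C, F, H}.

A, C, F, H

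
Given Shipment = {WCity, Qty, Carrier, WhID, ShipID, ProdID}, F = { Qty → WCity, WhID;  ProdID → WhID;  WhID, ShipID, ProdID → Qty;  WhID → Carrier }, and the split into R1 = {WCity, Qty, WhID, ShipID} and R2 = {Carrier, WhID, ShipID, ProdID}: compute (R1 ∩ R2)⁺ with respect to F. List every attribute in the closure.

R1 ∩ R2 = {WhID, ShipID}.
WhID → Carrier applies, adding Carrier
Closure: {Carrier, WhID, ShipID}.

Carrier, WhID, ShipID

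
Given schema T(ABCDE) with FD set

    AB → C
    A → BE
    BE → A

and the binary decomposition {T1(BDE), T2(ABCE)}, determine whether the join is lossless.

Common attributes: T1 ∩ T2 = {BE}.
Closure of {BE}: BE → A applies, adding A; AB → C applies, adding C. So (BE)⁺ = {ABCE}.
This closure contains every attribute of T2, so T1 ∩ T2 → T2. The join is lossless.

Yes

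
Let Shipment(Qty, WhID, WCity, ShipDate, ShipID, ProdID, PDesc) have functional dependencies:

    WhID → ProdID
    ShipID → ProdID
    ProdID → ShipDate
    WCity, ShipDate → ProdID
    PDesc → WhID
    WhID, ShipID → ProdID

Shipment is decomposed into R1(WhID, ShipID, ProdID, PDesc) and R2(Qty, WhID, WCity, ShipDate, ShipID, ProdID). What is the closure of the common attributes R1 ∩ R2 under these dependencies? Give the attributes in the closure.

R1 ∩ R2 = {WhID, ShipID, ProdID}.
ProdID → ShipDate applies, adding ShipDate
Closure: {WhID, ShipDate, ShipID, ProdID}.

WhID, ShipDate, ShipID, ProdID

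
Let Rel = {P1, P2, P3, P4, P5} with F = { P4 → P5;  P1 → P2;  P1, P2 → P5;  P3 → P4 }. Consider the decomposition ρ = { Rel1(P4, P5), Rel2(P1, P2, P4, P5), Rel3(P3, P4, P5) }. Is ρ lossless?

Chase test. Columns are P1, P2, P3, P4, P5; row i has aⱼ where attribute j ∈ Reli, else bᵢⱼ.
Initial tableau (one row per fragment):
  row 1: b11 b12 b13 a4 a5
  row 2: a1 a2 b23 a4 a5
  row 3: b31 b32 a3 a4 a5
No row becomes fully distinguished — the join is lossy.

No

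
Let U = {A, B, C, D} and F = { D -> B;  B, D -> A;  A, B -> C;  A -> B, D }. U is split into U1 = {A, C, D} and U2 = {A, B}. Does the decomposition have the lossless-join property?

Yes

Common attributes: U1 ∩ U2 = {A}.
Closure of {A}: A → B, D applies, adding B, D; A, B → C applies, adding C. So (A)⁺ = {A, B, C, D}.
This closure contains every attribute of U1, so U1 ∩ U2 → U1. The join is lossless.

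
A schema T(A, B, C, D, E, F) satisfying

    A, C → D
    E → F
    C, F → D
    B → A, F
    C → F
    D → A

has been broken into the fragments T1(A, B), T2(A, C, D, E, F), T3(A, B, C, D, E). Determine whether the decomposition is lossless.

Chase test. Columns are A, B, C, D, E, F; row i has aⱼ where attribute j ∈ Ti, else bᵢⱼ.
Initial tableau (one row per fragment):
  row 1: a1 a2 b13 b14 b15 b16
  row 2: a1 b22 a3 a4 a5 a6
  row 3: a1 a2 a3 a4 a5 b36
Rows 2 and 3 agree on E; apply E→F and equate their F entries.
Rows 1 and 3 agree on B; apply B→A, F and equate their A, F entries.
Row 3 is now all distinguished symbols — the join is lossless.

Yes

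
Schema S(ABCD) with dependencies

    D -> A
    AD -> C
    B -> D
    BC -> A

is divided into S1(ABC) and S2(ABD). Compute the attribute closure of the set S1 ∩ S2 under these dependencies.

S1 ∩ S2 = {AB}.
B → D applies, adding D
AD → C applies, adding C
Closure: {ABCD}.

ABCD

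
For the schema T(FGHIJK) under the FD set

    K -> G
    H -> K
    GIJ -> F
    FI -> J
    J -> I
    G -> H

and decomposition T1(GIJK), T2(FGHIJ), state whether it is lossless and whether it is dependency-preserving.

lossless and dependency-preserving

Lossless test: (GIJ)⁺ = {FGHIJK}, which contains all of one fragment — lossless.
Dependency preservation: H → K is not contained in any single fragment, but the restricted closure of its left-hand side across the fragments still reaches the right-hand side; the remaining FDs each lie inside some fragment. All dependencies are preserved.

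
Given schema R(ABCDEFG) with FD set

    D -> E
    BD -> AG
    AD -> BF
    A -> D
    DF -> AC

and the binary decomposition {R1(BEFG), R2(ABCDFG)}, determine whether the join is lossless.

Common attributes: R1 ∩ R2 = {BFG}.
No dependency enlarges {BFG}, so (BFG)⁺ = {BFG}.
The closure contains neither all of R1 = {BEFG} nor all of R2 = {ABCDFG}, so the common attributes are not a superkey of either fragment. The join is lossy.

No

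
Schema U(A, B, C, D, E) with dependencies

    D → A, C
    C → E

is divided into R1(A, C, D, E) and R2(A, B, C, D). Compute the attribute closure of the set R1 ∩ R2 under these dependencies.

R1 ∩ R2 = {A, C, D}.
C → E applies, adding E
Closure: {A, C, D, E}.

A, C, D, E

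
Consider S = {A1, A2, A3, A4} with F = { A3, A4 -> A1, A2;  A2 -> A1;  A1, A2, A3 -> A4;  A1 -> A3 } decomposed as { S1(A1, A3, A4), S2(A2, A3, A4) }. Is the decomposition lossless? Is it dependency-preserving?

Lossless test: (A3, A4)⁺ = {A1, A2, A3, A4}, which contains all of one fragment — lossless.
Dependency preservation: A3, A4 → A1, A2; A2 → A1; A1, A2, A3 → A4 are not contained in any single fragment, but the restricted closure of each left-hand side across the fragments still reaches the right-hand side; the remaining FDs each lie inside some fragment. All dependencies are preserved.

lossless and dependency-preserving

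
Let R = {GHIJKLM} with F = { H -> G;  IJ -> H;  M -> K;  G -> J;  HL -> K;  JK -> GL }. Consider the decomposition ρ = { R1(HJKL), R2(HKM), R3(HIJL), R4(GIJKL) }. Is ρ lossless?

Chase test. Columns are GHIJKLM; row i has aⱼ where attribute j ∈ Ri, else bᵢⱼ.
Initial tableau (one row per fragment):
  row 1: b11 a2 b13 a4 a5 a6 b17
  row 2: b21 a2 b23 b24 a5 b26 a7
  row 3: b31 a2 a3 a4 b35 a6 b37
  row 4: a1 b42 a3 a4 a5 a6 b47
Rows 1 and 2 agree on H; apply H→G and equate their G entries.
Rows 1 and 3 agree on H; apply H→G and equate their G entries.
Rows 3 and 4 agree on IJ; apply IJ→H and equate their H entries.
Rows 1 and 2 agree on G; apply G→J and equate their J entries.
Rows 1 and 3 agree on HL; apply HL→K and equate their K entries.
Rows 1 and 2 agree on JK; apply JK→GL and equate their GL entries.
Rows 1 and 4 agree on JK; apply JK→GL and equate their GL entries.
No row becomes fully distinguished — the join is lossy.

No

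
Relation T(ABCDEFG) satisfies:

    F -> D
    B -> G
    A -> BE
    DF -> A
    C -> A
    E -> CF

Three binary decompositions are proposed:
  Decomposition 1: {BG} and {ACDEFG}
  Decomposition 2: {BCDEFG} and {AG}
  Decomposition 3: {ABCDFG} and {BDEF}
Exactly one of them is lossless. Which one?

Decomposition 3

Decomposition 1: common = {G}, closure = {G} → lossy.
Decomposition 2: common = {G}, closure = {G} → lossy.
Decomposition 3: common = {BDF}, closure = {ABCDEFG} → lossless.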